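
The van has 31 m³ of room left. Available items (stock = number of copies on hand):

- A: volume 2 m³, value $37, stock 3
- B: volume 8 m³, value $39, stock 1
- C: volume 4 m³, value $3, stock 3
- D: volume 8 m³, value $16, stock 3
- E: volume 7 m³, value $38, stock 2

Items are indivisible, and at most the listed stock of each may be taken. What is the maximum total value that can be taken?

Best selections within volume 31 and stock limits:
- 3×A + 1×B + 2×E: volume 28, value 226
- 3×A + 1×B + 1×D + 1×E: volume 29, value 204
Best: $226.

$226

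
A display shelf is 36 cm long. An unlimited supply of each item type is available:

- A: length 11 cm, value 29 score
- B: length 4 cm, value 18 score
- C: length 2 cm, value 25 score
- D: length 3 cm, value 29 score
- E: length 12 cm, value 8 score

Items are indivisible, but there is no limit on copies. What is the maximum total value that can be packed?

450 score

Best value-per-unit is C at 25/2, and filling with it alone uses length 18×2=36. No mix of the others beats 18×25 = 450.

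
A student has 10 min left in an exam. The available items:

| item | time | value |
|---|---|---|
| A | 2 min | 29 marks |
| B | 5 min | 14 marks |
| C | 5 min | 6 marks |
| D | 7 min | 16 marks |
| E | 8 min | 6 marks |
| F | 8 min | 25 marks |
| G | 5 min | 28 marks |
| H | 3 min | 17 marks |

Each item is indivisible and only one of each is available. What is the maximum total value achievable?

74 marks

Check high-value combinations within 10 min:
- A+G+H: time 2+5+3=10, value 29+28+17=74
- A+B+H: time 2+5+3=10, value 29+14+17=60
- A+G: time 2+5=7, value 29+28=57
- A+F: time 2+8=10, value 29+25=54
Best: 74 marks.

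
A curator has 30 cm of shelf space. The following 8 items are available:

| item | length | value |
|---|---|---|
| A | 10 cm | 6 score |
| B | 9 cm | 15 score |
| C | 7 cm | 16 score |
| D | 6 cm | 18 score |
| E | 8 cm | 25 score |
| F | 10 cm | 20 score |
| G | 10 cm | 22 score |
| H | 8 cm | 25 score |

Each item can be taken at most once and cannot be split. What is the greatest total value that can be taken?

84 score

Check high-value combinations within 30 cm:
- C+D+E+H: length 7+6+8+8=29, value 16+18+25+25=84
- B+C+D+E: length 9+7+6+8=30, value 15+16+18+25=74
- B+C+D+H: length 9+7+6+8=30, value 15+16+18+25=74
- E+G+H: length 8+10+8=26, value 25+22+25=72
Best: 84 score.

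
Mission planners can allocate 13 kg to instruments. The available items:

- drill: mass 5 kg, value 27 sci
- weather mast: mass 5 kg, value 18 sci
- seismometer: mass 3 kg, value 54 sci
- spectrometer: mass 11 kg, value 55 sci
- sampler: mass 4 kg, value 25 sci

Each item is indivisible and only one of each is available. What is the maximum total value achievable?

106 sci

Check high-value combinations within 13 kg:
- drill+seismometer+sampler: mass 5+3+4=12, value 27+54+25=106
- drill+weather mast+seismometer: mass 5+5+3=13, value 27+18+54=99
- weather mast+seismometer+sampler: mass 5+3+4=12, value 18+54+25=97
- drill+seismometer: mass 5+3=8, value 27+54=81
Best: 106 sci.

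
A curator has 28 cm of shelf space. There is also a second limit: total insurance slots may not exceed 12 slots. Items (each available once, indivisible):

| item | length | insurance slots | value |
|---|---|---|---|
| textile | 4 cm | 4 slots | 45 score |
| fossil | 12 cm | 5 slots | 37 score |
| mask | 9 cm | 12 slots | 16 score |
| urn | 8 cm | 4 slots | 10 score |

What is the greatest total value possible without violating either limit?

Feasible sets respecting both limits:
- textile+fossil: length 16, insurance slots 9, value 82
- textile+urn: length 12, insurance slots 8, value 55
- fossil+urn: length 20, insurance slots 9, value 47
Best: 82 score.

82 score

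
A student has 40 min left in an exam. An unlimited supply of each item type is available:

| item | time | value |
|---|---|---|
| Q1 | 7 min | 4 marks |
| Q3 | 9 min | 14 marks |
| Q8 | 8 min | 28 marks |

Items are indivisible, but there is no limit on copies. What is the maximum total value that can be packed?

140 marks

Best value-per-unit is Q8 at 28/8, and filling with it alone uses time 5×8=40. No mix of the others beats 5×28 = 140.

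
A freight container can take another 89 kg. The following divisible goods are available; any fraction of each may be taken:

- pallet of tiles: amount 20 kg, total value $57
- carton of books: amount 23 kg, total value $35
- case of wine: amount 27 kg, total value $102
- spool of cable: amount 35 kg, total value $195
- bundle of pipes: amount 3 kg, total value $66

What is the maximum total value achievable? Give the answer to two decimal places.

426.09

Take in order of value per unit:
- bundle of pipes (66/3 per unit): all 3 → value 66, running total 66.00
- spool of cable (195/35 per unit): all 35 → value 195, running total 261.00
- case of wine (102/27 per unit): all 27 → value 102, running total 363.00
- pallet of tiles (57/20 per unit): all 20 → value 57, running total 420.00
- carton of books (35/23 per unit): 4 of 23 → value 4×35/23 = 6.0870, running total 426.09
Total 426.09.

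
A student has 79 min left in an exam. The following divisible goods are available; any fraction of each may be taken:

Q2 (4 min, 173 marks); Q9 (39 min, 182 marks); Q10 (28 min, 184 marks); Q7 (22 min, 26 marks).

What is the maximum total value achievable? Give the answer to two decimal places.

Take in order of value per unit:
- Q2 (173/4 per unit): all 4 → value 173, running total 173.00
- Q10 (184/28 per unit): all 28 → value 184, running total 357.00
- Q9 (182/39 per unit): all 39 → value 182, running total 539.00
- Q7 (26/22 per unit): 8 of 22 → value 8×26/22 = 9.4545, running total 548.45
Total 548.45.

548.45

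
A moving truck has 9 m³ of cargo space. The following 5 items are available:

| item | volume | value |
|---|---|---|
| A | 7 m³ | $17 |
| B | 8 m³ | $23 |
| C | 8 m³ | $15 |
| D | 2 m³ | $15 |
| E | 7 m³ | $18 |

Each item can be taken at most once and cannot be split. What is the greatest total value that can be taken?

Check high-value combinations within 9 m³:
- D+E: volume 2+7=9, value 15+18=33
- A+D: volume 7+2=9, value 17+15=32
- B: volume 8, value 23
- E: volume 7, value 18
- A: volume 7, value 17
Best: $33.

$33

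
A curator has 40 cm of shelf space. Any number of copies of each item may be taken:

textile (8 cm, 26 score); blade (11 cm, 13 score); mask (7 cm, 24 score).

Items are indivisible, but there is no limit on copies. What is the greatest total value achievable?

130 score

Best value-per-unit is mask at 24/7; filling with it alone gives 5×24 = 120.
Optimal mix: 5×textile → length 40, value 130.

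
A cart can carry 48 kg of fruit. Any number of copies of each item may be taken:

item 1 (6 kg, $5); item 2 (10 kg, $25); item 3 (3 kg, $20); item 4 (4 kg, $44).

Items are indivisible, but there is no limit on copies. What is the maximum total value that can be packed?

$528

Best value-per-unit is item 4 at 44/4, and filling with it alone uses weight 12×4=48. No mix of the others beats 12×44 = 528.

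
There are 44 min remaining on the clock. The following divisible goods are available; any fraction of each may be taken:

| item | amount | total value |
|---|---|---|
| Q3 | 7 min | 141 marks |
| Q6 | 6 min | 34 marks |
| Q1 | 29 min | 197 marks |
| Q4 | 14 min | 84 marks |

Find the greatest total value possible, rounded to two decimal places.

386.00

Take in order of value per unit:
- Q3 (141/7 per unit): all 7 → value 141, running total 141.00
- Q1 (197/29 per unit): all 29 → value 197, running total 338.00
- Q4 (84/14 per unit): 8 of 14 → value 8×84/14 = 48.0000, running total 386.00
Total 386.00.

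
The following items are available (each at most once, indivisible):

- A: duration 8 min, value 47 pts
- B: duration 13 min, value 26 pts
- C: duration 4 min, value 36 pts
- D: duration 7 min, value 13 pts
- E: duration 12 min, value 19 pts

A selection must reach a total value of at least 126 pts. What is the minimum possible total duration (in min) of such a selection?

Subsets with value ≥ 126, sorted by total duration:
- A+B+C+E: duration 37, value 128
- A+B+C+D+E: duration 44, value 141
Minimum duration: 37 min.

37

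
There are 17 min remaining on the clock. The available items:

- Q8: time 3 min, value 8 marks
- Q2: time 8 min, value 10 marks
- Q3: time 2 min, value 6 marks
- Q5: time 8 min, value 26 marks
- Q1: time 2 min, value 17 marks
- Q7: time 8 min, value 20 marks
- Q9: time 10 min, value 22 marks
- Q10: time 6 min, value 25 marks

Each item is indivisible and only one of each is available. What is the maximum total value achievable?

This is a 0/1 knapsack; check combinations near the capacity.
- Q5+Q1+Q10: time 8+2+6=16, value 26+17+25=68
- Q1+Q7+Q10: time 2+8+6=16, value 17+20+25=62
- Q8+Q5+Q10: time 3+8+6=17, value 8+26+25=59
Best: 68 marks.

68 marks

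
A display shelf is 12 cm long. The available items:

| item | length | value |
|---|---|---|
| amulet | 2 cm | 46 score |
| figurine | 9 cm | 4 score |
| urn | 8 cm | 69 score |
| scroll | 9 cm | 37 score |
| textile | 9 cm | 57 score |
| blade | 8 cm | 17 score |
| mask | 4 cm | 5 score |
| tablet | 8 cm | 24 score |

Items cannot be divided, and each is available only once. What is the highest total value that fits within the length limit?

115 score

Check high-value combinations within 12 cm:
- amulet+urn: length 2+8=10, value 46+69=115
- amulet+textile: length 2+9=11, value 46+57=103
- amulet+scroll: length 2+9=11, value 46+37=83
- urn+mask: length 8+4=12, value 69+5=74
Best: 115 score.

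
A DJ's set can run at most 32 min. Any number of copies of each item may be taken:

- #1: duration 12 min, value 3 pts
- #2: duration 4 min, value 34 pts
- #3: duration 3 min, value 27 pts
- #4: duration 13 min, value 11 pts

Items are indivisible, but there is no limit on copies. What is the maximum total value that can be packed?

284 pts

Best value-per-unit is #3 at 27/3; filling with it alone gives 10×27 = 270.
Optimal mix: 2×#2 + 8×#3 → duration 32, value 284.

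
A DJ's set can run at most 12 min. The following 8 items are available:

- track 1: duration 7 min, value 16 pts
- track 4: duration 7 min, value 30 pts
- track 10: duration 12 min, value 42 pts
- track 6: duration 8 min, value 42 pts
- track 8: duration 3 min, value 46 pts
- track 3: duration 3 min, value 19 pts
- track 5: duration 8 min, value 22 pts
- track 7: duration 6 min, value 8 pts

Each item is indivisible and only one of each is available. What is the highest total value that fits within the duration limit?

88 pts

This is a 0/1 knapsack; check combinations near the capacity.
- track 6+track 8: duration 8+3=11, value 42+46=88
- track 4+track 8: duration 7+3=10, value 30+46=76
- track 8+track 3+track 7: duration 3+3+6=12, value 46+19+8=73
- track 8+track 5: duration 3+8=11, value 46+22=68
- track 8+track 3: duration 3+3=6, value 46+19=65
Best: 88 pts.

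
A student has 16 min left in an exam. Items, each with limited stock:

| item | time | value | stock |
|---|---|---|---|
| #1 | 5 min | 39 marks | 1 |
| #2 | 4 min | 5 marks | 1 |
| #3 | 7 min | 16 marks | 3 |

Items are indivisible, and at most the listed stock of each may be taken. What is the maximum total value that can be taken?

60 marks

Top feasible selections:
- 1×#1 + 1×#2 + 1×#3: time 16, value 60
- 1×#1 + 1×#3: time 12, value 55
- 1×#1 + 1×#2: time 9, value 44
- 1×#1: time 5, value 39
Best: 60 marks.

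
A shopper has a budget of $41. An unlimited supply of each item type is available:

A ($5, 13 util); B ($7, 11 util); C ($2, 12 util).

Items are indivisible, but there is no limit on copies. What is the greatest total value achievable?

Best value-per-unit is C at 12/2, and filling with it alone uses cost 20×2=40. No mix of the others beats 20×12 = 240.

240 util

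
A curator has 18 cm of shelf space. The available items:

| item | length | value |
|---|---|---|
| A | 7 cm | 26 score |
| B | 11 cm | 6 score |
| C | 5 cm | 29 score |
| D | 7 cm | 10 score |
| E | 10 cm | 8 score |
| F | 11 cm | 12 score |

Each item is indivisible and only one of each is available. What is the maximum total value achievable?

This is a 0/1 knapsack; check combinations near the capacity.
- A+C: length 7+5=12, value 26+29=55
- C+F: length 5+11=16, value 29+12=41
- C+D: length 5+7=12, value 29+10=39
- A+F: length 7+11=18, value 26+12=38
- C+E: length 5+10=15, value 29+8=37
Best: 55 score.

55 score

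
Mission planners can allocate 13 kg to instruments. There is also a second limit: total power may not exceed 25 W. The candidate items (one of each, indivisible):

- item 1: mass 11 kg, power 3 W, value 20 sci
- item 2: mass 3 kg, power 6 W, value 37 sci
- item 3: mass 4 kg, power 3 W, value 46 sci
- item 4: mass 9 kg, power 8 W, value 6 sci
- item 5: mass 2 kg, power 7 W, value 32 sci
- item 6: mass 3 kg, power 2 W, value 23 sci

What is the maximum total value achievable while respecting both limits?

138 sci

Feasible sets respecting both limits:
- item 2+item 3+item 5+item 6: mass 12, power 18, value 138
- item 2+item 3+item 5: mass 9, power 16, value 115
- item 2+item 3+item 6: mass 10, power 11, value 106
- item 3+item 5+item 6: mass 9, power 12, value 101
Best: 138 sci.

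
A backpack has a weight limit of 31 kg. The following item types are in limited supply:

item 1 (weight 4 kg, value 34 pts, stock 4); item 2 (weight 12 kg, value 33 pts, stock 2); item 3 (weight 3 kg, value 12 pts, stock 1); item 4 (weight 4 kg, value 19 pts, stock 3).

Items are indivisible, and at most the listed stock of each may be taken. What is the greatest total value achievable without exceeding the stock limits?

Top feasible selections:
- 4×item 1 + 1×item 3 + 3×item 4: weight 31, value 205
- 4×item 1 + 3×item 4: weight 28, value 193
Best: 205 pts.

205 pts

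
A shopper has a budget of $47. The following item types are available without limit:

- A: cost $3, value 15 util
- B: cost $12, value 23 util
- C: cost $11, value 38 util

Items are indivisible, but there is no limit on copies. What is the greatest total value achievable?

225 util

Best value-per-unit is A at 15/3, and filling with it alone uses cost 15×3=45. No mix of the others beats 15×15 = 225.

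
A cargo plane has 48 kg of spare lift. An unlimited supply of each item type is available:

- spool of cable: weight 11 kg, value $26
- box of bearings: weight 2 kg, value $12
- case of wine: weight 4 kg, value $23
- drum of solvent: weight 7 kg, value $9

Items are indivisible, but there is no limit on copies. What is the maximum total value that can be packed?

$288

Best value-per-unit is box of bearings at 12/2, and filling with it alone uses weight 24×2=48. No mix of the others beats 24×12 = 288.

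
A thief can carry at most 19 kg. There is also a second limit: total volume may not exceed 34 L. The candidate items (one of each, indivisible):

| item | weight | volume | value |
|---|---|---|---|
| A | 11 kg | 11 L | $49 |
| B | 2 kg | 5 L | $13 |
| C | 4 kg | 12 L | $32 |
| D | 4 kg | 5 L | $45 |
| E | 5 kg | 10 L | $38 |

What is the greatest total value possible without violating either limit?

$128

Feasible sets respecting both limits:
- B+C+D+E: weight 15, volume 32, value 128
- A+C+D: weight 19, volume 28, value 126
- C+D+E: weight 13, volume 27, value 115
- A+B+D: weight 17, volume 21, value 107
Best: $128.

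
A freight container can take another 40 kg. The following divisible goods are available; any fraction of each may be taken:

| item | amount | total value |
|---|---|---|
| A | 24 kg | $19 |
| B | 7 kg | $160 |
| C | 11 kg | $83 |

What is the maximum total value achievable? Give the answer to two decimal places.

260.42

Take in order of value per unit:
- B (160/7 per unit): all 7 → value 160, running total 160.00
- C (83/11 per unit): all 11 → value 83, running total 243.00
- A (19/24 per unit): 22 of 24 → value 22×19/24 = 17.4167, running total 260.42
Total 260.42.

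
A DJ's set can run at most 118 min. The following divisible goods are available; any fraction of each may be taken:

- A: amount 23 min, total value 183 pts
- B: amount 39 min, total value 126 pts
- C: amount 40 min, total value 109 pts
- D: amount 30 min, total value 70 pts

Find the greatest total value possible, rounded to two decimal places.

Take in order of value per unit:
- A (183/23 per unit): all 23 → value 183, running total 183.00
- B (126/39 per unit): all 39 → value 126, running total 309.00
- C (109/40 per unit): all 40 → value 109, running total 418.00
- D (70/30 per unit): 16 of 30 → value 16×70/30 = 37.3333, running total 455.33
Total 455.33.

455.33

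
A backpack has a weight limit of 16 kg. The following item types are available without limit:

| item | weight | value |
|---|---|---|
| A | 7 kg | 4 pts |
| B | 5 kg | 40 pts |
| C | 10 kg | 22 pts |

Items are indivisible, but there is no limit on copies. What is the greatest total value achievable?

120 pts

Best value-per-unit is B at 40/5, and filling with it alone uses weight 3×5=15. No mix of the others beats 3×40 = 120.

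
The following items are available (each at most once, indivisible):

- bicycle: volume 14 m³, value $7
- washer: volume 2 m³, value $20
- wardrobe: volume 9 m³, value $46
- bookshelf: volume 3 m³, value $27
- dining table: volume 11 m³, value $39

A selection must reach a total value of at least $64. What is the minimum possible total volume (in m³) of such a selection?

11

Subsets with value ≥ 64, sorted by total volume:
- washer+wardrobe: volume 11, value 66
- wardrobe+bookshelf: volume 12, value 73
- washer+wardrobe+bookshelf: volume 14, value 93
Minimum volume: 11 m³.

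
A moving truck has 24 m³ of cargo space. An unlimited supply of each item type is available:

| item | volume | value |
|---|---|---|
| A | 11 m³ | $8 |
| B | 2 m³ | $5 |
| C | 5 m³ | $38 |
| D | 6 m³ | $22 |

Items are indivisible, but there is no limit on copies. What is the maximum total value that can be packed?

$162

Best value-per-unit is C at 38/5; filling with it alone gives 4×38 = 152.
Optimal mix: 2×B + 4×C → volume 24, value 162.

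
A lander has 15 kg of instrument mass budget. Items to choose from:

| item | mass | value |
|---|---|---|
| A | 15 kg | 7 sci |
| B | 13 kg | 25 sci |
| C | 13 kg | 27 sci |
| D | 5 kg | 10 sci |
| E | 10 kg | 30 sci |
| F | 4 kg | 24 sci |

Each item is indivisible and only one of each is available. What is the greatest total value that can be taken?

54 sci

Check high-value combinations within 15 kg:
- E+F: mass 10+4=14, value 30+24=54
- D+E: mass 5+10=15, value 10+30=40
- D+F: mass 5+4=9, value 10+24=34
- E: mass 10, value 30
- C: mass 13, value 27
Best: 54 sci.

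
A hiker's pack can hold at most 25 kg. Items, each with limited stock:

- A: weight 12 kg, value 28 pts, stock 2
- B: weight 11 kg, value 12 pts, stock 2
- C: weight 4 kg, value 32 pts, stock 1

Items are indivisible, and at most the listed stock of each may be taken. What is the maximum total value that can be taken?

Top feasible selections:
- 1×A + 1×C: weight 16, value 60
- 2×A: weight 24, value 56
Best: 60 pts.

60 pts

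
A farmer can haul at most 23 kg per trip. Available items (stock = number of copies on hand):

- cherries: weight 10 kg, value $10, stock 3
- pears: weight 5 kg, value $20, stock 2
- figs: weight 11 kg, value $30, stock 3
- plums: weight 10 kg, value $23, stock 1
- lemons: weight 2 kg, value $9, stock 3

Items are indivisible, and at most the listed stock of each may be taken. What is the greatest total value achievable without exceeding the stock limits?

$79

Best selections within weight 23 and stock limits:
- 2×pears + 1×figs + 1×lemons: weight 23, value 79
- 1×pears + 1×figs + 3×lemons: weight 22, value 77
- 2×pears + 1×plums + 1×lemons: weight 22, value 72
- 1×pears + 1×plums + 3×lemons: weight 21, value 70
Best: $79.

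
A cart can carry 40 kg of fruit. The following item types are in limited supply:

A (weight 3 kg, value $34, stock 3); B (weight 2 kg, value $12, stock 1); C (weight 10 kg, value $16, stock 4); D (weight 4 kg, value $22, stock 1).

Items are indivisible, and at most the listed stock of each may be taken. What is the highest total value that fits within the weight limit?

$168

Best selections within weight 40 and stock limits:
- 3×A + 1×B + 2×C + 1×D: weight 35, value 168
- 3×A + 2×C + 1×D: weight 33, value 156
- 3×A + 1×B + 1×C + 1×D: weight 25, value 152
- 3×A + 3×C: weight 39, value 150
Best: $168.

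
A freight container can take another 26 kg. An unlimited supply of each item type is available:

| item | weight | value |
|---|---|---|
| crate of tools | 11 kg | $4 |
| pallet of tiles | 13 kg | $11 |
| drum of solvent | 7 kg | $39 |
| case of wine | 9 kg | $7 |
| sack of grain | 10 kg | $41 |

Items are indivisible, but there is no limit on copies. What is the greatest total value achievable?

Best value-per-unit is drum of solvent at 39/7; filling with it alone gives 3×39 = 117.
Optimal mix: 2×drum of solvent + 1×sack of grain → weight 24, value 119.

$119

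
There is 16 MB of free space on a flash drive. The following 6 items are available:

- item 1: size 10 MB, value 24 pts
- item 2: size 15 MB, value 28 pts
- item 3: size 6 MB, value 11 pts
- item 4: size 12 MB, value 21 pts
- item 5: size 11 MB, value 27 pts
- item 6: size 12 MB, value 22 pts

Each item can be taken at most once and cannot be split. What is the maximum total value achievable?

Check high-value combinations within 16 MB:
- item 1+item 3: size 10+6=16, value 24+11=35
- item 2: size 15, value 28
- item 5: size 11, value 27
- item 1: size 10, value 24
Best: 35 pts.

35 pts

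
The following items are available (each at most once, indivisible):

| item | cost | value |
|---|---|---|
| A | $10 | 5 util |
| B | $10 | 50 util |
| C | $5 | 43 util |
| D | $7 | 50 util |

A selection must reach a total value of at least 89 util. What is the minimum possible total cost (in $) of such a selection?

12

Subsets with value ≥ 89, sorted by total cost:
- C+D: cost 12, value 93
- B+C: cost 15, value 93
Minimum cost: 12 $.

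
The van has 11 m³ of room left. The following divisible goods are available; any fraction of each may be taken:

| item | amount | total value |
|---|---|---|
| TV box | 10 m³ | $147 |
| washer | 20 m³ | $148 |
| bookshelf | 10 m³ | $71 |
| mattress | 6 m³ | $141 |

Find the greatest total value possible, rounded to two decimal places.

Take in order of value per unit:
- mattress (141/6 per unit): all 6 → value 141, running total 141.00
- TV box (147/10 per unit): 5 of 10 → value 5×147/10 = 73.5000, running total 214.50
Total 214.50.

214.50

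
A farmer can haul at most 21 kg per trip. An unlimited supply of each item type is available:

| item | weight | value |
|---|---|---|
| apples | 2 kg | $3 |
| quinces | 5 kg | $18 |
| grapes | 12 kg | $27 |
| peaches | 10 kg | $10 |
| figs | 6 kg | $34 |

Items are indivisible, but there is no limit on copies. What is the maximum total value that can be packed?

$105

Best value-per-unit is figs at 34/6; filling with it alone gives 3×34 = 102.
Optimal mix: 1×apples + 3×figs → weight 20, value 105.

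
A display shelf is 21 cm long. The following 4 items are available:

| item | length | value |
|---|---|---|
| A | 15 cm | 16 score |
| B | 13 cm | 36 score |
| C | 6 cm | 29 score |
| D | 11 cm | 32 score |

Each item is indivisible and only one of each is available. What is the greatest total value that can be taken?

65 score

Check high-value combinations within 21 cm:
- B+C: length 13+6=19, value 36+29=65
- C+D: length 6+11=17, value 29+32=61
- A+C: length 15+6=21, value 16+29=45
- B: length 13, value 36
- D: length 11, value 32
Best: 65 score.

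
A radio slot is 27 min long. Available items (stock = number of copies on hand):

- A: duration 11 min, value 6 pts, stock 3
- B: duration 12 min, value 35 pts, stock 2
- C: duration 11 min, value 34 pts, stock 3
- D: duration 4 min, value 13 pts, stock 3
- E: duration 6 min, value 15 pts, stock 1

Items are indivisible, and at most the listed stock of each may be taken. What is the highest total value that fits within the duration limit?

Top feasible selections:
- 1×B + 1×C + 1×D: duration 27, value 82
- 2×C + 1×D: duration 26, value 81
Best: 82 pts.

82 pts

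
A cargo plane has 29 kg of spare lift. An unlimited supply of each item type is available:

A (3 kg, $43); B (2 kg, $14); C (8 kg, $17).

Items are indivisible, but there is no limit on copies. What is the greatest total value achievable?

$401

Best value-per-unit is A at 43/3; filling with it alone gives 9×43 = 387.
Optimal mix: 9×A + 1×B → weight 29, value 401.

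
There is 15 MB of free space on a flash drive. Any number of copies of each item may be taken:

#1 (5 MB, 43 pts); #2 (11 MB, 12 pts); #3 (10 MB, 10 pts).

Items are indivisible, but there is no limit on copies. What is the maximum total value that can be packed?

129 pts

Best value-per-unit is #1 at 43/5, and filling with it alone uses size 3×5=15. No mix of the others beats 3×43 = 129.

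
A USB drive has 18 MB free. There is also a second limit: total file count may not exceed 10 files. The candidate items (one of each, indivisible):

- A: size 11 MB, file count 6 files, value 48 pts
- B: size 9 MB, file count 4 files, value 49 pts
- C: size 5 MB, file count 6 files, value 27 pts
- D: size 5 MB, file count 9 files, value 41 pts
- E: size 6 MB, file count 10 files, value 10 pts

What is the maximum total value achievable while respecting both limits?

76 pts

Feasible sets respecting both limits:
- B+C: size 14, file count 10, value 76
- B: size 9, file count 4, value 49
- A: size 11, file count 6, value 48
Best: 76 pts.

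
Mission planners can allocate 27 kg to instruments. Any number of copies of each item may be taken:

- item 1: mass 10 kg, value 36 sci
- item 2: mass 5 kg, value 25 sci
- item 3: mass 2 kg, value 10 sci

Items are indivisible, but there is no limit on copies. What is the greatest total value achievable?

Best value-per-unit is item 2 at 25/5; filling with it alone gives 5×25 = 125.
Optimal mix: 5×item 2 + 1×item 3 → mass 27, value 135.

135 sci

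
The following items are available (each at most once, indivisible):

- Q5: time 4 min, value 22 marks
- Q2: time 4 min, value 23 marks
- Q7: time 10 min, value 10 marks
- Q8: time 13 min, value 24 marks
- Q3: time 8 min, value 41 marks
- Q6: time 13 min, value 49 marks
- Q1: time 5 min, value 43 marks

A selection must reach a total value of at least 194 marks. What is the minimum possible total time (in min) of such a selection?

Subsets with value ≥ 194, sorted by total time:
- Q5+Q2+Q8+Q3+Q6+Q1: time 47, value 202
- Q5+Q2+Q7+Q8+Q3+Q6+Q1: time 57, value 212
Minimum time: 47 min.

47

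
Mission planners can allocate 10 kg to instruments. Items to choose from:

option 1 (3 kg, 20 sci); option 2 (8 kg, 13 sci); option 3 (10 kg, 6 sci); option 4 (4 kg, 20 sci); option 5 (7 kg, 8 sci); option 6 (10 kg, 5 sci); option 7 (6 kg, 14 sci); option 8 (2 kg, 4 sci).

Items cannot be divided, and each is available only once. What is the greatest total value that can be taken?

Check high-value combinations within 10 kg:
- option 1+option 4+option 8: mass 3+4+2=9, value 20+20+4=44
- option 1+option 4: mass 3+4=7, value 20+20=40
- option 1+option 7: mass 3+6=9, value 20+14=34
- option 4+option 7: mass 4+6=10, value 20+14=34
Best: 44 sci.

44 sci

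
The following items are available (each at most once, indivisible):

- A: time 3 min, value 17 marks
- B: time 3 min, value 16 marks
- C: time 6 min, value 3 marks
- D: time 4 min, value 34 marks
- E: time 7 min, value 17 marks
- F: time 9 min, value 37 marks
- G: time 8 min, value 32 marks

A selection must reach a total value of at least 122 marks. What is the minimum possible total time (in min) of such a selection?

Subsets with value ≥ 122, sorted by total time:
- A+B+D+F+G: time 27, value 136
- A+C+D+F+G: time 30, value 123
Minimum time: 27 min.

27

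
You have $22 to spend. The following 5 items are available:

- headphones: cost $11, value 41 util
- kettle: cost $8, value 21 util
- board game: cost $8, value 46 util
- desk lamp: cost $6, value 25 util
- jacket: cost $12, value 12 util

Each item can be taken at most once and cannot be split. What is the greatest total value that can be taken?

Check high-value combinations within $22:
- kettle+board game+desk lamp: cost 8+8+6=22, value 21+46+25=92
- headphones+board game: cost 11+8=19, value 41+46=87
- board game+desk lamp: cost 8+6=14, value 46+25=71
- kettle+board game: cost 8+8=16, value 21+46=67
- headphones+desk lamp: cost 11+6=17, value 41+25=66
Best: 92 util.

92 util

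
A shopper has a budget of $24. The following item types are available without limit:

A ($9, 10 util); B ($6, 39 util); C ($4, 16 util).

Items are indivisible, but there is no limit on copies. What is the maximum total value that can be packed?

156 util

Best value-per-unit is B at 39/6, and filling with it alone uses cost 4×6=24. No mix of the others beats 4×39 = 156.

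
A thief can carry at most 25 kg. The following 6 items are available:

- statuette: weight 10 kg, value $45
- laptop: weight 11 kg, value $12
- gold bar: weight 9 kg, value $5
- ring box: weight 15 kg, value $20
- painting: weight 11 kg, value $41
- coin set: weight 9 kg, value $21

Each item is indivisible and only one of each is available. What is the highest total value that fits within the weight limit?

Check high-value combinations within 25 kg:
- statuette+painting: weight 10+11=21, value 45+41=86
- statuette+coin set: weight 10+9=19, value 45+21=66
- statuette+ring box: weight 10+15=25, value 45+20=65
- painting+coin set: weight 11+9=20, value 41+21=62
Best: $86.

$86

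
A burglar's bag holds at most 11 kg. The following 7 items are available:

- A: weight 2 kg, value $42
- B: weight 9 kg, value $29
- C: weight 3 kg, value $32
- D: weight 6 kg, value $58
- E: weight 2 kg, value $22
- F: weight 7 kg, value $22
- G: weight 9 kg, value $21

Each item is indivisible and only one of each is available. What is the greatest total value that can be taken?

Check high-value combinations within 11 kg:
- A+C+D: weight 2+3+6=11, value 42+32+58=132
- A+D+E: weight 2+6+2=10, value 42+58+22=122
- C+D+E: weight 3+6+2=11, value 32+58+22=112
- A+D: weight 2+6=8, value 42+58=100
Best: $132.

$132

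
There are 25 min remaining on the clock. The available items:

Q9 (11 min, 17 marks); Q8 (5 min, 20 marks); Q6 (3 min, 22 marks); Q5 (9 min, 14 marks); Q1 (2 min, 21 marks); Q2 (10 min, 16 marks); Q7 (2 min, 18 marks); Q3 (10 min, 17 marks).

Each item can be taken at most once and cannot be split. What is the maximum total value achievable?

Check high-value combinations within 25 min:
- Q8+Q6+Q1+Q7+Q3: time 5+3+2+2+10=22, value 20+22+21+18+17=98
- Q9+Q8+Q6+Q1+Q7: time 11+5+3+2+2=23, value 17+20+22+21+18=98
- Q8+Q6+Q1+Q2+Q7: time 5+3+2+10+2=22, value 20+22+21+16+18=97
- Q8+Q6+Q5+Q1+Q7: time 5+3+9+2+2=21, value 20+22+14+21+18=95
- Q8+Q6+Q1+Q7: time 5+3+2+2=12, value 20+22+21+18=81
Best: 98 marks.

98 marks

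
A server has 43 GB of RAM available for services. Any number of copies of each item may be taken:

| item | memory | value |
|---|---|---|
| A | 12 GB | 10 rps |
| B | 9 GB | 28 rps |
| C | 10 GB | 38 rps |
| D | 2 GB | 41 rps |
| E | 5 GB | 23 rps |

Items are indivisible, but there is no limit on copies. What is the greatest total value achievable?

861 rps

Best value-per-unit is D at 41/2, and filling with it alone uses memory 21×2=42. No mix of the others beats 21×41 = 861.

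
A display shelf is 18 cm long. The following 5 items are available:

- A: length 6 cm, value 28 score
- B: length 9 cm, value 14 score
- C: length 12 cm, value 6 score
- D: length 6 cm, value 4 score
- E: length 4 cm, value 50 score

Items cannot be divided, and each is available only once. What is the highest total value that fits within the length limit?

This is a 0/1 knapsack; check combinations near the capacity.
- A+D+E: length 6+6+4=16, value 28+4+50=82
- A+E: length 6+4=10, value 28+50=78
- B+E: length 9+4=13, value 14+50=64
Best: 82 score.

82 score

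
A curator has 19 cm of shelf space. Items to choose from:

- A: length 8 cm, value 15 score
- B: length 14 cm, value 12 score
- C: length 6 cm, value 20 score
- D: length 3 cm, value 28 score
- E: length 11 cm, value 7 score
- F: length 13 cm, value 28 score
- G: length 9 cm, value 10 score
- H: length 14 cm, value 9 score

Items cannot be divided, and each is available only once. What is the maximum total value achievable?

63 score

This is a 0/1 knapsack; check combinations near the capacity.
- A+C+D: length 8+6+3=17, value 15+20+28=63
- C+D+G: length 6+3+9=18, value 20+28+10=58
- D+F: length 3+13=16, value 28+28=56
- C+D: length 6+3=9, value 20+28=48
Best: 63 score.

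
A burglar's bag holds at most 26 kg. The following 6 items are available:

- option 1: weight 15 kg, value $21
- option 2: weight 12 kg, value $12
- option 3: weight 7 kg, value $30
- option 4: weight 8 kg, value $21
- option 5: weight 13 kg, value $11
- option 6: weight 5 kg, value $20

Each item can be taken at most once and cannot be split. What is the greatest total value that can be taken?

This is a 0/1 knapsack; check combinations near the capacity.
- option 3+option 4+option 6: weight 7+8+5=20, value 30+21+20=71
- option 2+option 3+option 6: weight 12+7+5=24, value 12+30+20=62
- option 3+option 5+option 6: weight 7+13+5=25, value 30+11+20=61
- option 2+option 4+option 6: weight 12+8+5=25, value 12+21+20=53
Best: $71.

$71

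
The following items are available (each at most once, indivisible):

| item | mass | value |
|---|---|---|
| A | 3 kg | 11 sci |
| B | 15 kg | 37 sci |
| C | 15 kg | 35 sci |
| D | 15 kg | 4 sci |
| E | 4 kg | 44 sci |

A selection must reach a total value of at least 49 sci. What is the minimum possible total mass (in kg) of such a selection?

Subsets with value ≥ 49, sorted by total mass:
- A+E: mass 7, value 55
- B+E: mass 19, value 81
Minimum mass: 7 kg.

7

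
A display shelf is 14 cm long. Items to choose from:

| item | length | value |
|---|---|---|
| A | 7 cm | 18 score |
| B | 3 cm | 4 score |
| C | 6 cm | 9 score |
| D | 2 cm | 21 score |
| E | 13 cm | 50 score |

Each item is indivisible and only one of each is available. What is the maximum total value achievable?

50 score

Check high-value combinations within 14 cm:
- E: length 13, value 50
- A+B+D: length 7+3+2=12, value 18+4+21=43
- A+D: length 7+2=9, value 18+21=39
Best: 50 score.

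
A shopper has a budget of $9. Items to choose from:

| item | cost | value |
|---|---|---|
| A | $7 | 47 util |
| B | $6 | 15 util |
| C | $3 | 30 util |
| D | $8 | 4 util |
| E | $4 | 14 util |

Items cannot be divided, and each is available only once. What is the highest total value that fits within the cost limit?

47 util

Check high-value combinations within $9:
- A: cost 7, value 47
- B+C: cost 6+3=9, value 15+30=45
- C+E: cost 3+4=7, value 30+14=44
- C: cost 3, value 30
Best: 47 util.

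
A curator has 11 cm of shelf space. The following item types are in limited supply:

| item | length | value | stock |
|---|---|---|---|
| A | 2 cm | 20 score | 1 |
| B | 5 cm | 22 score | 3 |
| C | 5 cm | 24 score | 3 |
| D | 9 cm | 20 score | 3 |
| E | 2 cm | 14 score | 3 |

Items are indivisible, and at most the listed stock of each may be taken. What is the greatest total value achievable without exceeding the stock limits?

Top feasible selections:
- 1×A + 1×C + 2×E: length 11, value 72
- 1×A + 1×B + 2×E: length 11, value 70
- 1×C + 3×E: length 11, value 66
Best: 72 score.

72 score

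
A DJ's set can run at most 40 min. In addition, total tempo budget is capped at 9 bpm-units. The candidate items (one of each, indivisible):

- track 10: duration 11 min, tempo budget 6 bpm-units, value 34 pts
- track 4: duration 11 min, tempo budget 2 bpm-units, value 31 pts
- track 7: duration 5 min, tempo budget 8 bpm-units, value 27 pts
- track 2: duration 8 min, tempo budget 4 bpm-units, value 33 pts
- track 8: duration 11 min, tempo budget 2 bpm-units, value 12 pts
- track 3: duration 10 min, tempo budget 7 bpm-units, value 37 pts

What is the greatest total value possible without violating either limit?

76 pts

Feasible sets respecting both limits:
- track 4+track 2+track 8: duration 30, tempo budget 8, value 76
- track 4+track 3: duration 21, tempo budget 9, value 68
- track 10+track 4: duration 22, tempo budget 8, value 65
Best: 76 pts.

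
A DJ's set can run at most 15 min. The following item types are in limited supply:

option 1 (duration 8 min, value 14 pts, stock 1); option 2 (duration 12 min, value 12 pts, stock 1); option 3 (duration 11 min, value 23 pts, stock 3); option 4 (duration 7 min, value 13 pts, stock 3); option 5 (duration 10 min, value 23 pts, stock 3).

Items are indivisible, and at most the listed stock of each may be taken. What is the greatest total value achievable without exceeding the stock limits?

Top feasible selections:
- 1×option 1 + 1×option 4: duration 15, value 27
- 2×option 4: duration 14, value 26
- 1×option 5: duration 10, value 23
- 1×option 3: duration 11, value 23
Best: 27 pts.

27 pts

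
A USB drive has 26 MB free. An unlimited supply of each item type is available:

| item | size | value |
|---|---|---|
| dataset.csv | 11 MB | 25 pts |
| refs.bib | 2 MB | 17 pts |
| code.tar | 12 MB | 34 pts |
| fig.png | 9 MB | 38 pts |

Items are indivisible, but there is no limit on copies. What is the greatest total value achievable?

Best value-per-unit is refs.bib at 17/2, and filling with it alone uses size 13×2=26. No mix of the others beats 13×17 = 221.

221 pts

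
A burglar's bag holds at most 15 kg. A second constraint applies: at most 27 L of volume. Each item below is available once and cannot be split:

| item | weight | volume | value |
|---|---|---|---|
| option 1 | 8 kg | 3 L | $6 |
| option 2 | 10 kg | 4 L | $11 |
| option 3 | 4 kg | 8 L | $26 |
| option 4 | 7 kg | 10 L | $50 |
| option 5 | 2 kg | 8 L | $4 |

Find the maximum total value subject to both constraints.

$80

Feasible sets respecting both limits:
- option 3+option 4+option 5: weight 13, volume 26, value 80
- option 3+option 4: weight 11, volume 18, value 76
- option 1+option 4: weight 15, volume 13, value 56
Best: $80.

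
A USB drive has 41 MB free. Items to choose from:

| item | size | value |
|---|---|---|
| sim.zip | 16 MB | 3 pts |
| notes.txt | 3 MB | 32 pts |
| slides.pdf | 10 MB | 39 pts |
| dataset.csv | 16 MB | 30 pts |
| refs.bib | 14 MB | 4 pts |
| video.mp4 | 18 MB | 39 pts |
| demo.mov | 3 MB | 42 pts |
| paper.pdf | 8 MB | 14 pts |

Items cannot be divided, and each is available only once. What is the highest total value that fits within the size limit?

157 pts

Check high-value combinations within 41 MB:
- notes.txt+slides.pdf+dataset.csv+demo.mov+paper.pdf: size 3+10+16+3+8=40, value 32+39+30+42+14=157
- notes.txt+slides.pdf+video.mp4+demo.mov: size 3+10+18+3=34, value 32+39+39+42=152
- notes.txt+slides.pdf+dataset.csv+demo.mov: size 3+10+16+3=32, value 32+39+30+42=143
Best: 157 pts.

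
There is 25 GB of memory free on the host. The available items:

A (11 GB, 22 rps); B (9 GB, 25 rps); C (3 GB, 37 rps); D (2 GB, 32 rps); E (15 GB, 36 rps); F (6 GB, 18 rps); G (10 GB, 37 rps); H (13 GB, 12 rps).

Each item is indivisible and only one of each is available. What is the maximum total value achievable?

Check high-value combinations within 25 GB:
- B+C+D+G: memory 9+3+2+10=24, value 25+37+32+37=131
- C+D+F+G: memory 3+2+6+10=21, value 37+32+18+37=124
- A+B+C+D: memory 11+9+3+2=25, value 22+25+37+32=116
- B+C+D+F: memory 9+3+2+6=20, value 25+37+32+18=112
- A+C+D+F: memory 11+3+2+6=22, value 22+37+32+18=109
Best: 131 rps.

131 rps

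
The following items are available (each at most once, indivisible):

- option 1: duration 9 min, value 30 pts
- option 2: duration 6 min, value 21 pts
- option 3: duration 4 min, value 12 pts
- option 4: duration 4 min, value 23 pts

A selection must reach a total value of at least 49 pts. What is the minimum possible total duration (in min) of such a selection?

Subsets with value ≥ 49, sorted by total duration:
- option 1+option 4: duration 13, value 53
- option 2+option 3+option 4: duration 14, value 56
- option 1+option 2: duration 15, value 51
Minimum duration: 13 min.

13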